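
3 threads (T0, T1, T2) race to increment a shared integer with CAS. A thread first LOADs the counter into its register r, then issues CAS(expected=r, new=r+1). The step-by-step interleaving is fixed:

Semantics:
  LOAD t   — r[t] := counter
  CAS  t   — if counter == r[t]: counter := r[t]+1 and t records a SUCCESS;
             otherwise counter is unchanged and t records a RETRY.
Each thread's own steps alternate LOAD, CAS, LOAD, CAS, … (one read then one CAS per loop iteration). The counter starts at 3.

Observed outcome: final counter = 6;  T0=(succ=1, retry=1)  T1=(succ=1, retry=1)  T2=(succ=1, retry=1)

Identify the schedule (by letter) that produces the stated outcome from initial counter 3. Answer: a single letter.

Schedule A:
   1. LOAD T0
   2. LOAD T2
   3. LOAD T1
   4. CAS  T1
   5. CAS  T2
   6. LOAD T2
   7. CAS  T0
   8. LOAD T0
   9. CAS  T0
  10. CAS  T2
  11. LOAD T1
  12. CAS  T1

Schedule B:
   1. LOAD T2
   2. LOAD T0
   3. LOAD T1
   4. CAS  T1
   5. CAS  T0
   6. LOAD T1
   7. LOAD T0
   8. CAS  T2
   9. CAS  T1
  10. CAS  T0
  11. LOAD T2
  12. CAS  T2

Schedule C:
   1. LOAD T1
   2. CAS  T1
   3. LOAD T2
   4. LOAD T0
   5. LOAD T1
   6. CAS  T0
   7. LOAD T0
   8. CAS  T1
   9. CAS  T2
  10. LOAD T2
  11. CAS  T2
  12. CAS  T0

Simulating candidate C:
   1) LOAD T1:  M=3  r_T1=3
   2) CAS  T1:  M=4  r_T1=3 ✓
   3) LOAD T2:  M=4  r_T2=4
   4) LOAD T0:  M=4  r_T0=4
   5) LOAD T1:  M=4  r_T1=4
   6) CAS  T0:  M=5  r_T0=4 ✓
   7) LOAD T0:  M=5  r_T0=5
   8) CAS  T1:  M=5  r_T1=4 ✗
   9) CAS  T2:  M=5  r_T2=4 ✗
  10) LOAD T2:  M=5  r_T2=5
  11) CAS  T2:  M=6  r_T2=5 ✓
  12) CAS  T0:  M=6  r_T0=5 ✗

C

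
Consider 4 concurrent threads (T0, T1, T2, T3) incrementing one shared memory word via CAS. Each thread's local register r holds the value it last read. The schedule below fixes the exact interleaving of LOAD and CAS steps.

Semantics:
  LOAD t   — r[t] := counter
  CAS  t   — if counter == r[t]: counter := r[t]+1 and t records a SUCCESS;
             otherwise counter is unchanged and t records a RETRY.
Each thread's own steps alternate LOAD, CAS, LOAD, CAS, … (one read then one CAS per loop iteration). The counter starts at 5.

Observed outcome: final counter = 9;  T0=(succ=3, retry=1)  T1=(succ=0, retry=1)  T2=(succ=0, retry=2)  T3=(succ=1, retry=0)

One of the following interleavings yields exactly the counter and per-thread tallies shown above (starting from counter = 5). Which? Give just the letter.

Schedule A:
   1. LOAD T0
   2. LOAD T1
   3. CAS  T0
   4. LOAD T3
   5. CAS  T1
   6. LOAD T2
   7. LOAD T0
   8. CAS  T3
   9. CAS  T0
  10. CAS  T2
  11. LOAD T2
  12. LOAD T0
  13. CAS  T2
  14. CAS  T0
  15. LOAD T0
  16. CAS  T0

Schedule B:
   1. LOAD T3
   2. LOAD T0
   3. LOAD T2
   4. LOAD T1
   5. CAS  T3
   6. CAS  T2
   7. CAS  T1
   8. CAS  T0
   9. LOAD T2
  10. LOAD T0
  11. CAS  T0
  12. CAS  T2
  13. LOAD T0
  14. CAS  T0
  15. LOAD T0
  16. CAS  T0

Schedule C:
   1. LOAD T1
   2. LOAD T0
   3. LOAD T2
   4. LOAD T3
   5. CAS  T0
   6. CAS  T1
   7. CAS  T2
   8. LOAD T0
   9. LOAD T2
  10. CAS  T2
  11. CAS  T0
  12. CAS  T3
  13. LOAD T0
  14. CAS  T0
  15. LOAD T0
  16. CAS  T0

Simulating candidate B:
step 1: T3 LOAD ⇒ load; ctr=5 reg=5
step 2: T0 LOAD ⇒ load; ctr=5 reg=5
step 3: T2 LOAD ⇒ load; ctr=5 reg=5
step 4: T1 LOAD ⇒ load; ctr=5 reg=5
step 5: T3 CAS ⇒ ok; ctr=6 reg=5
step 6: T2 CAS ⇒ retry; ctr=6 reg=5
step 7: T1 CAS ⇒ retry; ctr=6 reg=5
step 8: T0 CAS ⇒ retry; ctr=6 reg=5
step 9: T2 LOAD ⇒ load; ctr=6 reg=6
step 10: T0 LOAD ⇒ load; ctr=6 reg=6
step 11: T0 CAS ⇒ ok; ctr=7 reg=6
step 12: T2 CAS ⇒ retry; ctr=7 reg=6
step 13: T0 LOAD ⇒ load; ctr=7 reg=7
step 14: T0 CAS ⇒ ok; ctr=8 reg=7
step 15: T0 LOAD ⇒ load; ctr=8 reg=8
step 16: T0 CAS ⇒ ok; ctr=9 reg=8

B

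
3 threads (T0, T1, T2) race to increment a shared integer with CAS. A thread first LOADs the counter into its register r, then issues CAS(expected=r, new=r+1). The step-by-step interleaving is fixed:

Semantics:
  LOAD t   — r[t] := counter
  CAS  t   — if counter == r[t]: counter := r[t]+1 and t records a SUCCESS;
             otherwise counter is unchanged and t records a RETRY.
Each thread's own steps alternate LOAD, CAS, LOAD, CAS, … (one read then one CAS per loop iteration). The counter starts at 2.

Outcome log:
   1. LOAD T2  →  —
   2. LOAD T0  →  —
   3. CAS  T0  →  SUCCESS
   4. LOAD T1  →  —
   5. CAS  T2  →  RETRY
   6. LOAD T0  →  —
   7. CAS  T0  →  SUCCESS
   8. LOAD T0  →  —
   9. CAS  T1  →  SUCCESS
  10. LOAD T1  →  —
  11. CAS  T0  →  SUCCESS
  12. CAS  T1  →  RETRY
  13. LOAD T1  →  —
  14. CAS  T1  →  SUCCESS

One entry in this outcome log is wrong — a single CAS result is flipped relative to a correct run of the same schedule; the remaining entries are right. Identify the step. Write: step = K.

Reference trace:
   1) LOAD T2:  M=2  r_T2=2
   2) LOAD T0:  M=2  r_T0=2
   3) CAS  T0:  M=3  r_T0=2 ✓
   4) LOAD T1:  M=3  r_T1=3
   5) CAS  T2:  M=3  r_T2=2 ✗
   6) LOAD T0:  M=3  r_T0=3
   7) CAS  T0:  M=4  r_T0=3 ✓
   8) LOAD T0:  M=4  r_T0=4
   9) CAS  T1:  M=4  r_T1=3 ✗
  10) LOAD T1:  M=4  r_T1=4
  11) CAS  T0:  M=5  r_T0=4 ✓
  12) CAS  T1:  M=5  r_T1=4 ✗
  13) LOAD T1:  M=5  r_T1=5
  14) CAS  T1:  M=6  r_T1=5 ✓
Flip is step 9.

step = 9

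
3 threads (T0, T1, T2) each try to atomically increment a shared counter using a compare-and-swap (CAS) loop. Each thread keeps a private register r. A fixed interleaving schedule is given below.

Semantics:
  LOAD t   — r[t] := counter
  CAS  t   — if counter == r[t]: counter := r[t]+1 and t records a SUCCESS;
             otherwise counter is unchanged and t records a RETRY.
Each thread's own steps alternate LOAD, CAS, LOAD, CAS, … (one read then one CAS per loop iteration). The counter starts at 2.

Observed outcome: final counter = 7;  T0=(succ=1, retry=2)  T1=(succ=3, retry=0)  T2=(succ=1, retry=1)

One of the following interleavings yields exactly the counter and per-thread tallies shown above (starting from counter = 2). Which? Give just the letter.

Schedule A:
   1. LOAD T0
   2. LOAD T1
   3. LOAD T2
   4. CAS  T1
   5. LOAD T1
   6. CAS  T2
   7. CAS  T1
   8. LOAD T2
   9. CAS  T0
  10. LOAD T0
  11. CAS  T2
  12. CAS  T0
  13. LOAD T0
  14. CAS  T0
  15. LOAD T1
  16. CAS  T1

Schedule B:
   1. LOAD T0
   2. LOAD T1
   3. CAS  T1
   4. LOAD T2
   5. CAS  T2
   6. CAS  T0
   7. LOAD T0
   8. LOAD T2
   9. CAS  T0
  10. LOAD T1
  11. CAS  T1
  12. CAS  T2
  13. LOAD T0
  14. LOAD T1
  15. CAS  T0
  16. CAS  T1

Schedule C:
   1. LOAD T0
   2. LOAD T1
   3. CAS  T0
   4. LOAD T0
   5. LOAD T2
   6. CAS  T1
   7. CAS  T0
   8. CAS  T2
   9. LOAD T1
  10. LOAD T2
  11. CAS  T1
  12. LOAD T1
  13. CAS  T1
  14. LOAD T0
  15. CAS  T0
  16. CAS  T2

Tracing schedule A:
#1 T0 reads 2
#2 T1 reads 2
#3 T2 reads 2
#4 T1 CAS(2→3) writes; counter now 3
#5 T1 reads 3
#6 T2 CAS(2→3) fails; counter now 3
#7 T1 CAS(3→4) writes; counter now 4
#8 T2 reads 4
#9 T0 CAS(2→3) fails; counter now 4
#10 T0 reads 4
#11 T2 CAS(4→5) writes; counter now 5
#12 T0 CAS(4→5) fails; counter now 5
#13 T0 reads 5
#14 T0 CAS(5→6) writes; counter now 6
#15 T1 reads 6
#16 T1 CAS(6→7) writes; counter now 7

A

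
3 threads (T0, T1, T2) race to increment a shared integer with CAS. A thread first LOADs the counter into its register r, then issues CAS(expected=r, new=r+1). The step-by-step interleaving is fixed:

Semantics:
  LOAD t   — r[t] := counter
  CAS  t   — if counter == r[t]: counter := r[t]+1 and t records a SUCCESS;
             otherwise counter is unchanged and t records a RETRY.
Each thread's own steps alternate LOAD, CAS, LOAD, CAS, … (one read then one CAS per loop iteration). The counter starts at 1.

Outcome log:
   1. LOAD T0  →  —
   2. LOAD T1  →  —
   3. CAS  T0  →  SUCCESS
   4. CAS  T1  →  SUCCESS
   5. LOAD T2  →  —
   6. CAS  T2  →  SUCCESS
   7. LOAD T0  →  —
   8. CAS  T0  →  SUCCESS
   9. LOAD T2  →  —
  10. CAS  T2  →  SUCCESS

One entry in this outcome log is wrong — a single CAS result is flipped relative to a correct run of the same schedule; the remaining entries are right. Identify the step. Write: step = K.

step = 4

Correct run:
step 1: T0 LOAD ⇒ load; ctr=1 reg=1
step 2: T1 LOAD ⇒ load; ctr=1 reg=1
step 3: T0 CAS ⇒ ok; ctr=2 reg=1
step 4: T1 CAS ⇒ retry; ctr=2 reg=1
step 5: T2 LOAD ⇒ load; ctr=2 reg=2
step 6: T2 CAS ⇒ ok; ctr=3 reg=2
step 7: T0 LOAD ⇒ load; ctr=3 reg=3
step 8: T0 CAS ⇒ ok; ctr=4 reg=3
step 9: T2 LOAD ⇒ load; ctr=4 reg=4
step 10: T2 CAS ⇒ ok; ctr=5 reg=4
Mismatch at 4.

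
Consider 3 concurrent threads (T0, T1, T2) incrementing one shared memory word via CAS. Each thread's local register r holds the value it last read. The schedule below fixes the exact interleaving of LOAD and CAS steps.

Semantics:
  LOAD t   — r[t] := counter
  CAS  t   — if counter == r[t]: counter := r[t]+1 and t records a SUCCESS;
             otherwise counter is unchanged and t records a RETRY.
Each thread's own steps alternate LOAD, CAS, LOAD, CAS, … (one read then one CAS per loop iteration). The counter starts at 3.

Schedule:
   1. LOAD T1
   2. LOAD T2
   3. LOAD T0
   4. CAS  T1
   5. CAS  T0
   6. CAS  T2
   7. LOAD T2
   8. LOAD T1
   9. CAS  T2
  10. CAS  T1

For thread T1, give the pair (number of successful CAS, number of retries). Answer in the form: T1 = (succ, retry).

T1 = (1, 1)

1. LOAD T1 → mem=3 r[T1]=3 [LOAD]
2. LOAD T2 → mem=3 r[T2]=3 [LOAD]
3. LOAD T0 → mem=3 r[T0]=3 [LOAD]
4. CAS T1 → mem=4 r[T1]=3 [OK]
5. CAS T0 → mem=4 r[T0]=3 [RETRY]
6. CAS T2 → mem=4 r[T2]=3 [RETRY]
7. LOAD T2 → mem=4 r[T2]=4 [LOAD]
8. LOAD T1 → mem=4 r[T1]=4 [LOAD]
9. CAS T2 → mem=5 r[T2]=4 [OK]
10. CAS T1 → mem=5 r[T1]=4 [RETRY]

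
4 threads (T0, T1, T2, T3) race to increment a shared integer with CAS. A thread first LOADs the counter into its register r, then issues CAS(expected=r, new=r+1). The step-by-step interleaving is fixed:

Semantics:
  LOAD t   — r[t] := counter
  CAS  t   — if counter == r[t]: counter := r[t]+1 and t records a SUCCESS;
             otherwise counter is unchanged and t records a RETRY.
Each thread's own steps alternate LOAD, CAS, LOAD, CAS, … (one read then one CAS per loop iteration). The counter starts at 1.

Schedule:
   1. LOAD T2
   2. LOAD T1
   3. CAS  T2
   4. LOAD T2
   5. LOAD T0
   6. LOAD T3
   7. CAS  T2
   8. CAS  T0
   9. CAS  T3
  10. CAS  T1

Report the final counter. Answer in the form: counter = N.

#1 T2 reads 1
#2 T1 reads 1
#3 T2 CAS(1→2) writes; counter now 2
#4 T2 reads 2
#5 T0 reads 2
#6 T3 reads 2
#7 T2 CAS(2→3) writes; counter now 3
#8 T0 CAS(2→3) fails; counter now 3
#9 T3 CAS(2→3) fails; counter now 3
#10 T1 CAS(1→2) fails; counter now 3

counter = 3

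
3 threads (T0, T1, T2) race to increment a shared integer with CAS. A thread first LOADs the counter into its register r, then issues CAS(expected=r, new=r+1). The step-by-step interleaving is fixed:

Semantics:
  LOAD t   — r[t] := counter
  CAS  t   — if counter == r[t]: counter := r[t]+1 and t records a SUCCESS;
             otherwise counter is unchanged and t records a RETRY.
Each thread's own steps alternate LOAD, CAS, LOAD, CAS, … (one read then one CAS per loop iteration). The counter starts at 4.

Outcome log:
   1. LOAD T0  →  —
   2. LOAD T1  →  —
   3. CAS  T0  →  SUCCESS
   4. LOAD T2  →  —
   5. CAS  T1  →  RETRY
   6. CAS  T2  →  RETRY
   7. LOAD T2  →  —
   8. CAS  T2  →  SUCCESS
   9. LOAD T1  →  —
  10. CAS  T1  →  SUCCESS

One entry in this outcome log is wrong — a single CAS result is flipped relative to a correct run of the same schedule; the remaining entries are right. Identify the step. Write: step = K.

Correct run:
#1 T0 reads 4
#2 T1 reads 4
#3 T0 CAS(4→5) writes; counter now 5
#4 T2 reads 5
#5 T1 CAS(4→5) fails; counter now 5
#6 T2 CAS(5→6) writes; counter now 6
#7 T2 reads 6
#8 T2 CAS(6→7) writes; counter now 7
#9 T1 reads 7
#10 T1 CAS(7→8) writes; counter now 8
Mismatch at 6.

step = 6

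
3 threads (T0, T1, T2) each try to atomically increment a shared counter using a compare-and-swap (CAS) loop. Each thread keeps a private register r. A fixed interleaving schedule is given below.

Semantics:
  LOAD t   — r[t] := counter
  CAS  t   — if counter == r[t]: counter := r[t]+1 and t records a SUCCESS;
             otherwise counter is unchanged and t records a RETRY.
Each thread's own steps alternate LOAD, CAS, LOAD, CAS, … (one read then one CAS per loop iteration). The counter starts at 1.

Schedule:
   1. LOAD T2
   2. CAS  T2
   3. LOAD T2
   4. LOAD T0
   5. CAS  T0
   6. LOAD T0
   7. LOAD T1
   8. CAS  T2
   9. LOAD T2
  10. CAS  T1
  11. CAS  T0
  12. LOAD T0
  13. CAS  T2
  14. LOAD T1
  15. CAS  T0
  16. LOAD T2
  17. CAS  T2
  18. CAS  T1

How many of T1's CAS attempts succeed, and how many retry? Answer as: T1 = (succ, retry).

T1 = (1, 1)

[1] T2.load  rd  (counter 1, T2.r 1)
[2] T2.cas  hit  (counter 2, T2.r 1)
[3] T2.load  rd  (counter 2, T2.r 2)
[4] T0.load  rd  (counter 2, T0.r 2)
[5] T0.cas  hit  (counter 3, T0.r 2)
[6] T0.load  rd  (counter 3, T0.r 3)
[7] T1.load  rd  (counter 3, T1.r 3)
[8] T2.cas  miss  (counter 3, T2.r 2)
[9] T2.load  rd  (counter 3, T2.r 3)
[10] T1.cas  hit  (counter 4, T1.r 3)
[11] T0.cas  miss  (counter 4, T0.r 3)
[12] T0.load  rd  (counter 4, T0.r 4)
[13] T2.cas  miss  (counter 4, T2.r 3)
[14] T1.load  rd  (counter 4, T1.r 4)
[15] T0.cas  hit  (counter 5, T0.r 4)
[16] T2.load  rd  (counter 5, T2.r 5)
[17] T2.cas  hit  (counter 6, T2.r 5)
[18] T1.cas  miss  (counter 6, T1.r 4)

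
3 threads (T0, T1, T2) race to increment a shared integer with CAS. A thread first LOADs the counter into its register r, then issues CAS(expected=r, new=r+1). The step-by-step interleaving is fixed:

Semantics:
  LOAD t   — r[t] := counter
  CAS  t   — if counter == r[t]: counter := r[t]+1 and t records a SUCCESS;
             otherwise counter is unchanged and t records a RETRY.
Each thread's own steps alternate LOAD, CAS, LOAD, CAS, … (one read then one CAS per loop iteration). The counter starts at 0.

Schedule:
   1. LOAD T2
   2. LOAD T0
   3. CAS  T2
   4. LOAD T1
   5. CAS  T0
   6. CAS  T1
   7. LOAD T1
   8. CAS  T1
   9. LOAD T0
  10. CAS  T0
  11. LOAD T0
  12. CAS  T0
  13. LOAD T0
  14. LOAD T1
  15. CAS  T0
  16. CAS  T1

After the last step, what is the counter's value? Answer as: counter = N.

counter = 6

[1] T2.load  rd  (counter 0, T2.r 0)
[2] T0.load  rd  (counter 0, T0.r 0)
[3] T2.cas  hit  (counter 1, T2.r 0)
[4] T1.load  rd  (counter 1, T1.r 1)
[5] T0.cas  miss  (counter 1, T0.r 0)
[6] T1.cas  hit  (counter 2, T1.r 1)
[7] T1.load  rd  (counter 2, T1.r 2)
[8] T1.cas  hit  (counter 3, T1.r 2)
[9] T0.load  rd  (counter 3, T0.r 3)
[10] T0.cas  hit  (counter 4, T0.r 3)
[11] T0.load  rd  (counter 4, T0.r 4)
[12] T0.cas  hit  (counter 5, T0.r 4)
[13] T0.load  rd  (counter 5, T0.r 5)
[14] T1.load  rd  (counter 5, T1.r 5)
[15] T0.cas  hit  (counter 6, T0.r 5)
[16] T1.cas  miss  (counter 6, T1.r 5)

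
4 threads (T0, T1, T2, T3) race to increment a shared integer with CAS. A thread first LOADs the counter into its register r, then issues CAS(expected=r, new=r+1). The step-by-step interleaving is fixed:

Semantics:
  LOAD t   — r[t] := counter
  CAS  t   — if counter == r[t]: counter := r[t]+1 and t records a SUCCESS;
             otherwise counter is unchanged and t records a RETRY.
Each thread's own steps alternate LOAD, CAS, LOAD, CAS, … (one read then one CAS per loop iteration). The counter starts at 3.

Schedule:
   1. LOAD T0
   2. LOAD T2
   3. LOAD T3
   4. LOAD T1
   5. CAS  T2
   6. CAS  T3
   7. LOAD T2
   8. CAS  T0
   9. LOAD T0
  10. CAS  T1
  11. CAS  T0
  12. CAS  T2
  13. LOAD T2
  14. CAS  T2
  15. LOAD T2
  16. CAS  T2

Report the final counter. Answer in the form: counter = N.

#1 T0 reads 3
#2 T2 reads 3
#3 T3 reads 3
#4 T1 reads 3
#5 T2 CAS(3→4) writes; counter now 4
#6 T3 CAS(3→4) fails; counter now 4
#7 T2 reads 4
#8 T0 CAS(3→4) fails; counter now 4
#9 T0 reads 4
#10 T1 CAS(3→4) fails; counter now 4
#11 T0 CAS(4→5) writes; counter now 5
#12 T2 CAS(4→5) fails; counter now 5
#13 T2 reads 5
#14 T2 CAS(5→6) writes; counter now 6
#15 T2 reads 6
#16 T2 CAS(6→7) writes; counter now 7

counter = 7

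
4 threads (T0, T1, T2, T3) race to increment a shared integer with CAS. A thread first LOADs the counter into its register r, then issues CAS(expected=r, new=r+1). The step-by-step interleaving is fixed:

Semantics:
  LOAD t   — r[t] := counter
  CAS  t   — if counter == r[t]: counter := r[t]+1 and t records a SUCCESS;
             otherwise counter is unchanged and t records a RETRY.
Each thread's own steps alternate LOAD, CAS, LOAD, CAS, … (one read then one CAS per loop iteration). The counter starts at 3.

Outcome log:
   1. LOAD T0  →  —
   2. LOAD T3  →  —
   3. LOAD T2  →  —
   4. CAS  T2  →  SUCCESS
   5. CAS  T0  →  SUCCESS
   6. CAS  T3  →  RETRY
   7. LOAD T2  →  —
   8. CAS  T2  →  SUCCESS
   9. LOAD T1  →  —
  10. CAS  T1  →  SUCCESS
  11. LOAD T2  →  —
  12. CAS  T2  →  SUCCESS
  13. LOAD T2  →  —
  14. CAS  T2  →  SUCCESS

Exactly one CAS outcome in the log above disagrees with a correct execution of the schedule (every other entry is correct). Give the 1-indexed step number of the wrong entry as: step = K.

step = 5

Re-executing:
   1) LOAD T0:  M=3  r_T0=3
   2) LOAD T3:  M=3  r_T3=3
   3) LOAD T2:  M=3  r_T2=3
   4) CAS  T2:  M=4  r_T2=3 ✓
   5) CAS  T0:  M=4  r_T0=3 ✗
   6) CAS  T3:  M=4  r_T3=3 ✗
   7) LOAD T2:  M=4  r_T2=4
   8) CAS  T2:  M=5  r_T2=4 ✓
   9) LOAD T1:  M=5  r_T1=5
  10) CAS  T1:  M=6  r_T1=5 ✓
  11) LOAD T2:  M=6  r_T2=6
  12) CAS  T2:  M=7  r_T2=6 ✓
  13) LOAD T2:  M=7  r_T2=7
  14) CAS  T2:  M=8  r_T2=7 ✓
Log disagrees first at step 5.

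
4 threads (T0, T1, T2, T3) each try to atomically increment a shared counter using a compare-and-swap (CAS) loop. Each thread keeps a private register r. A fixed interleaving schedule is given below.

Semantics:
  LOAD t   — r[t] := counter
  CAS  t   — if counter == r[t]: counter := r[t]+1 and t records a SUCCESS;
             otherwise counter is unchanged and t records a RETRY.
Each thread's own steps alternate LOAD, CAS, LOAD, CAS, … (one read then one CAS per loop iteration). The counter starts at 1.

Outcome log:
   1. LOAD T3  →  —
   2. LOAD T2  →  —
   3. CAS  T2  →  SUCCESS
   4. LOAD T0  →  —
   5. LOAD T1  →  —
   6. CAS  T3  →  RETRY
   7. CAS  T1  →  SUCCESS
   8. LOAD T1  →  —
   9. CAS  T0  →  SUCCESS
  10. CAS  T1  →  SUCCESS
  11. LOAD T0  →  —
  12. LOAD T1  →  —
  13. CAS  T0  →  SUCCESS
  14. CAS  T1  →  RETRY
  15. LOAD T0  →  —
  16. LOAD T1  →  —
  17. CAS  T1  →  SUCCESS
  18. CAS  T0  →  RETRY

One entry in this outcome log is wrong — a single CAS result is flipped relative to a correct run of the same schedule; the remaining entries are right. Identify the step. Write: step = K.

step = 9

Correct run:
T3 LOAD — after: cnt=1, r=1 — load
T2 LOAD — after: cnt=1, r=1 — load
T2 CAS — after: cnt=2, r=1 — ok
T0 LOAD — after: cnt=2, r=2 — load
T1 LOAD — after: cnt=2, r=2 — load
T3 CAS — after: cnt=2, r=1 — retry
T1 CAS — after: cnt=3, r=2 — ok
T1 LOAD — after: cnt=3, r=3 — load
T0 CAS — after: cnt=3, r=2 — retry
T1 CAS — after: cnt=4, r=3 — ok
T0 LOAD — after: cnt=4, r=4 — load
T1 LOAD — after: cnt=4, r=4 — load
T0 CAS — after: cnt=5, r=4 — ok
T1 CAS — after: cnt=5, r=4 — retry
T0 LOAD — after: cnt=5, r=5 — load
T1 LOAD — after: cnt=5, r=5 — load
T1 CAS — after: cnt=6, r=5 — ok
T0 CAS — after: cnt=6, r=5 — retry
Mismatch at 9.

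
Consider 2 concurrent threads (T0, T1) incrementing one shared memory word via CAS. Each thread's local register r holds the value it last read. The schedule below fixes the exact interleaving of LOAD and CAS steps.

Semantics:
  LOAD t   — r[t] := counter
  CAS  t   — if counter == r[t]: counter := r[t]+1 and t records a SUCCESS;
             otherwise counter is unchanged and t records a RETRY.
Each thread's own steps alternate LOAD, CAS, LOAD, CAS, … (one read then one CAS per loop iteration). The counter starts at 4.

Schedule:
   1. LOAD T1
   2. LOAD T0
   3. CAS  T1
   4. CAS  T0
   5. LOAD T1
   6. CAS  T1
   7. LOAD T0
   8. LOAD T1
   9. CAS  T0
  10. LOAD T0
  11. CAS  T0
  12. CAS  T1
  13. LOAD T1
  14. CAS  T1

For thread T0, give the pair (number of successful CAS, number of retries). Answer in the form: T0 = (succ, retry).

T0 = (2, 1)

step 1: T1 LOAD ⇒ load; ctr=4 reg=4
step 2: T0 LOAD ⇒ load; ctr=4 reg=4
step 3: T1 CAS ⇒ ok; ctr=5 reg=4
step 4: T0 CAS ⇒ retry; ctr=5 reg=4
step 5: T1 LOAD ⇒ load; ctr=5 reg=5
step 6: T1 CAS ⇒ ok; ctr=6 reg=5
step 7: T0 LOAD ⇒ load; ctr=6 reg=6
step 8: T1 LOAD ⇒ load; ctr=6 reg=6
step 9: T0 CAS ⇒ ok; ctr=7 reg=6
step 10: T0 LOAD ⇒ load; ctr=7 reg=7
step 11: T0 CAS ⇒ ok; ctr=8 reg=7
step 12: T1 CAS ⇒ retry; ctr=8 reg=6
step 13: T1 LOAD ⇒ load; ctr=8 reg=8
step 14: T1 CAS ⇒ ok; ctr=9 reg=8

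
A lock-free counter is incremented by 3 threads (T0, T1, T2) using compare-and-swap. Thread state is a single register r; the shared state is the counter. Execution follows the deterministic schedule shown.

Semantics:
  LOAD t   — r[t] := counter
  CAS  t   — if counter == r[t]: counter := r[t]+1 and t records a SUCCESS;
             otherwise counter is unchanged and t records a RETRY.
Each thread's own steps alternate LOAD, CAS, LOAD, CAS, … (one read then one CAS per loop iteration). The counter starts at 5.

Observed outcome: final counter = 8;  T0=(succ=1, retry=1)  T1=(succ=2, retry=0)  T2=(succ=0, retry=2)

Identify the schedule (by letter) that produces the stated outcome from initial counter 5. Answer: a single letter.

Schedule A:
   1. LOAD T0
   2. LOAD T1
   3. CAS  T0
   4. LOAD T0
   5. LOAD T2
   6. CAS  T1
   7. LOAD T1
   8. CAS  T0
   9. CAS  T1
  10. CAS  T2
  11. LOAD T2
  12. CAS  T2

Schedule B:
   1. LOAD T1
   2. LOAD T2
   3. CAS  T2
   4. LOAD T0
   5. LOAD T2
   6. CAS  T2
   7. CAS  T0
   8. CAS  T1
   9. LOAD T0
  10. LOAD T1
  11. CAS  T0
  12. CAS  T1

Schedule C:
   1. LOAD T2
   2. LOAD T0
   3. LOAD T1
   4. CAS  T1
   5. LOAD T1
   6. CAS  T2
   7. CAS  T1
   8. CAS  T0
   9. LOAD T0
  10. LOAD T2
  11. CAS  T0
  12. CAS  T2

C

Run C:
T2 LOAD — after: cnt=5, r=5 — load
T0 LOAD — after: cnt=5, r=5 — load
T1 LOAD — after: cnt=5, r=5 — load
T1 CAS — after: cnt=6, r=5 — ok
T1 LOAD — after: cnt=6, r=6 — load
T2 CAS — after: cnt=6, r=5 — retry
T1 CAS — after: cnt=7, r=6 — ok
T0 CAS — after: cnt=7, r=5 — retry
T0 LOAD — after: cnt=7, r=7 — load
T2 LOAD — after: cnt=7, r=7 — load
T0 CAS — after: cnt=8, r=7 — ok
T2 CAS — after: cnt=8, r=7 — retry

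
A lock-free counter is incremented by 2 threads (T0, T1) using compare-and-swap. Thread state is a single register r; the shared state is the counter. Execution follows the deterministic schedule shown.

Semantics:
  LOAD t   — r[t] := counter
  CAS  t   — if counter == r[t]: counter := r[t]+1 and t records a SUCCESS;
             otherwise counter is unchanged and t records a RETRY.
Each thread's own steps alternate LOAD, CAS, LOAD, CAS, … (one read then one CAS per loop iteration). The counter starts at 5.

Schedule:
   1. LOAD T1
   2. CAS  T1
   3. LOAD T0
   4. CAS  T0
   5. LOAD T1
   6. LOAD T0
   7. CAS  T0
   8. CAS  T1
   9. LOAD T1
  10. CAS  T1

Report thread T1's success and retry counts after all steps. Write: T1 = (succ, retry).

1. LOAD T1 → mem=5 r[T1]=5 [LOAD]
2. CAS T1 → mem=6 r[T1]=5 [OK]
3. LOAD T0 → mem=6 r[T0]=6 [LOAD]
4. CAS T0 → mem=7 r[T0]=6 [OK]
5. LOAD T1 → mem=7 r[T1]=7 [LOAD]
6. LOAD T0 → mem=7 r[T0]=7 [LOAD]
7. CAS T0 → mem=8 r[T0]=7 [OK]
8. CAS T1 → mem=8 r[T1]=7 [RETRY]
9. LOAD T1 → mem=8 r[T1]=8 [LOAD]
10. CAS T1 → mem=9 r[T1]=8 [OK]

T1 = (2, 1)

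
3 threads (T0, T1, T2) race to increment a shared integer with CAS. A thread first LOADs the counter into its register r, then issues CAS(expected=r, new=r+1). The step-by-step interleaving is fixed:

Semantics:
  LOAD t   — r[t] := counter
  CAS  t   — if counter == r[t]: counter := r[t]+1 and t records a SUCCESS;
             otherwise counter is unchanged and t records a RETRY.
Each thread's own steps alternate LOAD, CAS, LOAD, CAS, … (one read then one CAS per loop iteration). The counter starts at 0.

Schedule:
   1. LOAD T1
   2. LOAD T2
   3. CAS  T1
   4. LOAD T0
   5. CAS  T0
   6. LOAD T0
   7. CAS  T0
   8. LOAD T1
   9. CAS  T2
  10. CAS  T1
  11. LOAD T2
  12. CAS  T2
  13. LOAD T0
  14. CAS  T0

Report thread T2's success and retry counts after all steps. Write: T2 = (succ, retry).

1. LOAD T1 → mem=0 r[T1]=0 [LOAD]
2. LOAD T2 → mem=0 r[T2]=0 [LOAD]
3. CAS T1 → mem=1 r[T1]=0 [OK]
4. LOAD T0 → mem=1 r[T0]=1 [LOAD]
5. CAS T0 → mem=2 r[T0]=1 [OK]
6. LOAD T0 → mem=2 r[T0]=2 [LOAD]
7. CAS T0 → mem=3 r[T0]=2 [OK]
8. LOAD T1 → mem=3 r[T1]=3 [LOAD]
9. CAS T2 → mem=3 r[T2]=0 [RETRY]
10. CAS T1 → mem=4 r[T1]=3 [OK]
11. LOAD T2 → mem=4 r[T2]=4 [LOAD]
12. CAS T2 → mem=5 r[T2]=4 [OK]
13. LOAD T0 → mem=5 r[T0]=5 [LOAD]
14. CAS T0 → mem=6 r[T0]=5 [OK]

T2 = (1, 1)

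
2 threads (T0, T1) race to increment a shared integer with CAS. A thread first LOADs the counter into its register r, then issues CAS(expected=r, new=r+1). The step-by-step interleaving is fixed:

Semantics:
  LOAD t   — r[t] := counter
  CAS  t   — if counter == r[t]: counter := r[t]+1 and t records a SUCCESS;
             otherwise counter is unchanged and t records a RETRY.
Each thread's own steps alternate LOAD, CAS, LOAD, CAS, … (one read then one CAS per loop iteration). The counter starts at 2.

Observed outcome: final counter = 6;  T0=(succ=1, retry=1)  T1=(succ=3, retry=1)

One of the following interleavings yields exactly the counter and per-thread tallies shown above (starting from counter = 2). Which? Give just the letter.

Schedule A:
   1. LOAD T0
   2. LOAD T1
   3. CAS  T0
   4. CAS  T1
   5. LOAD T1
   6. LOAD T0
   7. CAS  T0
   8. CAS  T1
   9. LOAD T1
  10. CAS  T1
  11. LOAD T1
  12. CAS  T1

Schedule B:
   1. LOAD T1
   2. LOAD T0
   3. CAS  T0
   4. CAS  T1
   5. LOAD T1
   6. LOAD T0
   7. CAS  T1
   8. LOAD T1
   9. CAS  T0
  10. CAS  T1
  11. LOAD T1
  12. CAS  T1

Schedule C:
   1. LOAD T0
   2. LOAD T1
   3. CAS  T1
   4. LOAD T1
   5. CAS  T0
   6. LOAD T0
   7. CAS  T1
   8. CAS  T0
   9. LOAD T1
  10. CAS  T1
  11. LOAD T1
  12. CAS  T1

B

Run B:
#1 T1 reads 2
#2 T0 reads 2
#3 T0 CAS(2→3) writes; counter now 3
#4 T1 CAS(2→3) fails; counter now 3
#5 T1 reads 3
#6 T0 reads 3
#7 T1 CAS(3→4) writes; counter now 4
#8 T1 reads 4
#9 T0 CAS(3→4) fails; counter now 4
#10 T1 CAS(4→5) writes; counter now 5
#11 T1 reads 5
#12 T1 CAS(5→6) writes; counter now 6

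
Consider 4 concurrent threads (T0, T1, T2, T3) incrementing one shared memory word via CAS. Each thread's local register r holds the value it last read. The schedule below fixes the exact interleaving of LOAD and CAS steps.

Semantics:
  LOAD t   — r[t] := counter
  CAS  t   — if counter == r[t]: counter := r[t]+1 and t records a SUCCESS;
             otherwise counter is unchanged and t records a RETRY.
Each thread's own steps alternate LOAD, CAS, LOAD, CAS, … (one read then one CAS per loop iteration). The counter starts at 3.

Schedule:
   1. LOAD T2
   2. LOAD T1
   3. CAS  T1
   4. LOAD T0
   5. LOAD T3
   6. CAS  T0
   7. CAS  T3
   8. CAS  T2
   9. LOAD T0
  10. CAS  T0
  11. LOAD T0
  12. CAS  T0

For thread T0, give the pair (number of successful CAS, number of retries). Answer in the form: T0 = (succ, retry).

T0 = (3, 0)

T2 LOAD — after: cnt=3, r=3 — load
T1 LOAD — after: cnt=3, r=3 — load
T1 CAS — after: cnt=4, r=3 — ok
T0 LOAD — after: cnt=4, r=4 — load
T3 LOAD — after: cnt=4, r=4 — load
T0 CAS — after: cnt=5, r=4 — ok
T3 CAS — after: cnt=5, r=4 — retry
T2 CAS — after: cnt=5, r=3 — retry
T0 LOAD — after: cnt=5, r=5 — load
T0 CAS — after: cnt=6, r=5 — ok
T0 LOAD — after: cnt=6, r=6 — load
T0 CAS — after: cnt=7, r=6 — ok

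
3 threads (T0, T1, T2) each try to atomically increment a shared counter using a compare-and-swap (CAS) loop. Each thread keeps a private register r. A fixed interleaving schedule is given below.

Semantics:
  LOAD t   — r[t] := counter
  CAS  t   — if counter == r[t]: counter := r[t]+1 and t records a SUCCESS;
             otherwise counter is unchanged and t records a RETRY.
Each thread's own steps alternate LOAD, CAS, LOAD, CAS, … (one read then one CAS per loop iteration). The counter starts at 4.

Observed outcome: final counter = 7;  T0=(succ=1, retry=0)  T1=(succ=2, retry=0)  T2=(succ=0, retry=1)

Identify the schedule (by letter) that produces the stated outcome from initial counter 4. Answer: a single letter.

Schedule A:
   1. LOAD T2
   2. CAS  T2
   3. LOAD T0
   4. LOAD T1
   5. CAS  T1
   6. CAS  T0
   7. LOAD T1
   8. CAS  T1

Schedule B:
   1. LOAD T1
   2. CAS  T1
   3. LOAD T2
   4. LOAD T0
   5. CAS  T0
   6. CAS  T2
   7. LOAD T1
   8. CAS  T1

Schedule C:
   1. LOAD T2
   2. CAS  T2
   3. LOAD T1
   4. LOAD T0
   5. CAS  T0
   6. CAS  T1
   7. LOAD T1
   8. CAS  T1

Tracing schedule B:
step 1: T1 LOAD ⇒ load; ctr=4 reg=4
step 2: T1 CAS ⇒ ok; ctr=5 reg=4
step 3: T2 LOAD ⇒ load; ctr=5 reg=5
step 4: T0 LOAD ⇒ load; ctr=5 reg=5
step 5: T0 CAS ⇒ ok; ctr=6 reg=5
step 6: T2 CAS ⇒ retry; ctr=6 reg=5
step 7: T1 LOAD ⇒ load; ctr=6 reg=6
step 8: T1 CAS ⇒ ok; ctr=7 reg=6

B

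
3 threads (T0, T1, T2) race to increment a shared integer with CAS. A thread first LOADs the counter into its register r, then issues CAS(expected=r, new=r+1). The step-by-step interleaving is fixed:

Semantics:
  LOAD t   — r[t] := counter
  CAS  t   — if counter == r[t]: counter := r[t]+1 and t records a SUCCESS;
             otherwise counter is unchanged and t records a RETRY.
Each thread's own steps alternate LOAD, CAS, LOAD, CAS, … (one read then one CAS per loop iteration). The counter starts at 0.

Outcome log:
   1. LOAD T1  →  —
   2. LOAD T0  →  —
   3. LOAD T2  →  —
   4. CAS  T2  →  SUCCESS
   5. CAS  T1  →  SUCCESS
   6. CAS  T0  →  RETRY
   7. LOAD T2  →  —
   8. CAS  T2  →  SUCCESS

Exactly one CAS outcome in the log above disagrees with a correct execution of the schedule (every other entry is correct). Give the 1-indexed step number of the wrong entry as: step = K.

step = 5

Reference trace:
T1 LOAD — after: cnt=0, r=0 — load
T0 LOAD — after: cnt=0, r=0 — load
T2 LOAD — after: cnt=0, r=0 — load
T2 CAS — after: cnt=1, r=0 — ok
T1 CAS — after: cnt=1, r=0 — retry
T0 CAS — after: cnt=1, r=0 — retry
T2 LOAD — after: cnt=1, r=1 — load
T2 CAS — after: cnt=2, r=1 — ok
Flip is step 5.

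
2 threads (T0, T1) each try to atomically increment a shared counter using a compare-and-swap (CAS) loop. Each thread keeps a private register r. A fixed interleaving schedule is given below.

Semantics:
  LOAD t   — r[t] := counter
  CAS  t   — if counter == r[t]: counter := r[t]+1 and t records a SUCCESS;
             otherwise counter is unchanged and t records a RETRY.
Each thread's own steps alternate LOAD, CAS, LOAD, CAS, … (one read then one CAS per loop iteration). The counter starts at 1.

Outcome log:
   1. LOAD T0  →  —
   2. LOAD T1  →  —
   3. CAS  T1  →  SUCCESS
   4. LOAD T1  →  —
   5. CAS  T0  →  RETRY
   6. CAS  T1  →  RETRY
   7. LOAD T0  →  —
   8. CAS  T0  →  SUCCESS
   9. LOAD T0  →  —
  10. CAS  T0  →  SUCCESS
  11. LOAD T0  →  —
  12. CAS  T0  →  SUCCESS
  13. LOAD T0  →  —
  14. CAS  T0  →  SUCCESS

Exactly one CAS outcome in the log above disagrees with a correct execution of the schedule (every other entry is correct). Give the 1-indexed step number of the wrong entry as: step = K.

step = 6

Correct run:
#1 T0 reads 1
#2 T1 reads 1
#3 T1 CAS(1→2) writes; counter now 2
#4 T1 reads 2
#5 T0 CAS(1→2) fails; counter now 2
#6 T1 CAS(2→3) writes; counter now 3
#7 T0 reads 3
#8 T0 CAS(3→4) writes; counter now 4
#9 T0 reads 4
#10 T0 CAS(4→5) writes; counter now 5
#11 T0 reads 5
#12 T0 CAS(5→6) writes; counter now 6
#13 T0 reads 6
#14 T0 CAS(6→7) writes; counter now 7
Mismatch at 6.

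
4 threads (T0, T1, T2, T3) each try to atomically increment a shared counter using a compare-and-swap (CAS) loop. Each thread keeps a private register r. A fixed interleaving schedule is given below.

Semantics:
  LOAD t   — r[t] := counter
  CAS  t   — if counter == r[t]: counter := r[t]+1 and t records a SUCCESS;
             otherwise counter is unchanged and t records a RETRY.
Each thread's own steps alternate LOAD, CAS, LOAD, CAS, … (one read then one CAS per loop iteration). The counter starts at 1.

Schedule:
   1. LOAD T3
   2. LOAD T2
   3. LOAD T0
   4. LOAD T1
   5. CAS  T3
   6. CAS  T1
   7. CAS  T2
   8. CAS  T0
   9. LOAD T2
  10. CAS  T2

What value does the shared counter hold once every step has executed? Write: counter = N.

counter = 3

#1 T3 reads 1
#2 T2 reads 1
#3 T0 reads 1
#4 T1 reads 1
#5 T3 CAS(1→2) writes; counter now 2
#6 T1 CAS(1→2) fails; counter now 2
#7 T2 CAS(1→2) fails; counter now 2
#8 T0 CAS(1→2) fails; counter now 2
#9 T2 reads 2
#10 T2 CAS(2→3) writes; counter now 3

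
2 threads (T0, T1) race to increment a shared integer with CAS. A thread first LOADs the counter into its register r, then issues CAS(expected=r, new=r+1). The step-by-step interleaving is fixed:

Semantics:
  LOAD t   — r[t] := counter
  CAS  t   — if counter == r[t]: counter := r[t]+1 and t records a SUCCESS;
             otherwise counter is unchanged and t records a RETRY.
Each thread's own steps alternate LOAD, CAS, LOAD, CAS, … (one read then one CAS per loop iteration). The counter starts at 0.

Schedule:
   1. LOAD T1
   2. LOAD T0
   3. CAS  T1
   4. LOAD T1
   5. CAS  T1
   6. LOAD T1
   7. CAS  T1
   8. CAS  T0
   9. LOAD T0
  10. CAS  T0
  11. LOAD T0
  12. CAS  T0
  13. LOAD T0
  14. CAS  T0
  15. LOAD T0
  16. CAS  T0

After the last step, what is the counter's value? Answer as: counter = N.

#1 T1 reads 0
#2 T0 reads 0
#3 T1 CAS(0→1) writes; counter now 1
#4 T1 reads 1
#5 T1 CAS(1→2) writes; counter now 2
#6 T1 reads 2
#7 T1 CAS(2→3) writes; counter now 3
#8 T0 CAS(0→1) fails; counter now 3
#9 T0 reads 3
#10 T0 CAS(3→4) writes; counter now 4
#11 T0 reads 4
#12 T0 CAS(4→5) writes; counter now 5
#13 T0 reads 5
#14 T0 CAS(5→6) writes; counter now 6
#15 T0 reads 6
#16 T0 CAS(6→7) writes; counter now 7

counter = 7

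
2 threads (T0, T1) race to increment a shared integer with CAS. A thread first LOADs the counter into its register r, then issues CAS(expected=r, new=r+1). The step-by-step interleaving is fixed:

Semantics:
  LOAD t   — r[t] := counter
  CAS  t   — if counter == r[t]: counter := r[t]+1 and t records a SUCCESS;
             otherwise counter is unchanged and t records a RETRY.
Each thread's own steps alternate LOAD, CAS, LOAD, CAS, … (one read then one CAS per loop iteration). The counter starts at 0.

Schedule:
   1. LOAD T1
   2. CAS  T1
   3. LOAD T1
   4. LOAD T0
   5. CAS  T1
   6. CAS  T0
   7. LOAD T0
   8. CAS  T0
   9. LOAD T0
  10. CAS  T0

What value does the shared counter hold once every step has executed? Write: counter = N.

counter = 4

1. LOAD T1 → mem=0 r[T1]=0 [LOAD]
2. CAS T1 → mem=1 r[T1]=0 [OK]
3. LOAD T1 → mem=1 r[T1]=1 [LOAD]
4. LOAD T0 → mem=1 r[T0]=1 [LOAD]
5. CAS T1 → mem=2 r[T1]=1 [OK]
6. CAS T0 → mem=2 r[T0]=1 [RETRY]
7. LOAD T0 → mem=2 r[T0]=2 [LOAD]
8. CAS T0 → mem=3 r[T0]=2 [OK]
9. LOAD T0 → mem=3 r[T0]=3 [LOAD]
10. CAS T0 → mem=4 r[T0]=3 [OK]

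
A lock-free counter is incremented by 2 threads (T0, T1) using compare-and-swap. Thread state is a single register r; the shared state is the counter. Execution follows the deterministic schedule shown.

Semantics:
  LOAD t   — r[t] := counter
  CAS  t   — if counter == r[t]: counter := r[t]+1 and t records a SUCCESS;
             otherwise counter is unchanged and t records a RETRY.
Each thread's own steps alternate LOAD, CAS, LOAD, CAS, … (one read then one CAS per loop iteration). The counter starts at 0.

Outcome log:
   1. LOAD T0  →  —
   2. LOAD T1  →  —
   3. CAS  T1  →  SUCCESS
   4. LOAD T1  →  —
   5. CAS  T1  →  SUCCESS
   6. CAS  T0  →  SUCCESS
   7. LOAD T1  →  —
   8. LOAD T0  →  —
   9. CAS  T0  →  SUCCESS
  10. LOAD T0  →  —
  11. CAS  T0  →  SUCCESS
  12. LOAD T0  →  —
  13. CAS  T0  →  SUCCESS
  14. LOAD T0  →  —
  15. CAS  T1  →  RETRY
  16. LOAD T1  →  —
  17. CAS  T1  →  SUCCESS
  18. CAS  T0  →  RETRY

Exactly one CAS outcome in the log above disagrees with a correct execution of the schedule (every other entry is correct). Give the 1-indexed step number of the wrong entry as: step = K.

Re-executing:
#1 T0 reads 0
#2 T1 reads 0
#3 T1 CAS(0→1) writes; counter now 1
#4 T1 reads 1
#5 T1 CAS(1→2) writes; counter now 2
#6 T0 CAS(0→1) fails; counter now 2
#7 T1 reads 2
#8 T0 reads 2
#9 T0 CAS(2→3) writes; counter now 3
#10 T0 reads 3
#11 T0 CAS(3→4) writes; counter now 4
#12 T0 reads 4
#13 T0 CAS(4→5) writes; counter now 5
#14 T0 reads 5
#15 T1 CAS(2→3) fails; counter now 5
#16 T1 reads 5
#17 T1 CAS(5→6) writes; counter now 6
#18 T0 CAS(5→6) fails; counter now 6
Log disagrees first at step 6.

step = 6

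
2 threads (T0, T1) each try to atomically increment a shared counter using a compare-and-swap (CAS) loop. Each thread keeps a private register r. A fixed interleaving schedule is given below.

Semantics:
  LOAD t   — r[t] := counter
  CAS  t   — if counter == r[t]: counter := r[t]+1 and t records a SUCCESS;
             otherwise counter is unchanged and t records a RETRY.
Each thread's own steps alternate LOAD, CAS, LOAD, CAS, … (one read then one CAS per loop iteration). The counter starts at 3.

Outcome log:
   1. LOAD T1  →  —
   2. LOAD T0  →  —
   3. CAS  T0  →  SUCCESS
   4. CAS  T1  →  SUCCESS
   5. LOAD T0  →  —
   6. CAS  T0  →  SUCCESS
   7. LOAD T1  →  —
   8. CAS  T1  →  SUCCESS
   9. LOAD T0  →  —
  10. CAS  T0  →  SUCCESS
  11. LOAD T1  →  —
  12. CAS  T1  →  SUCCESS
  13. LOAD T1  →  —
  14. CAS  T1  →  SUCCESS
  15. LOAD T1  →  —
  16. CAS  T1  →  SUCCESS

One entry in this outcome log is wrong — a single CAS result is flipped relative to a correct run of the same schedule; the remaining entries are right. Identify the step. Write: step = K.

Re-executing:
[1] T1.load  rd  (counter 3, T1.r 3)
[2] T0.load  rd  (counter 3, T0.r 3)
[3] T0.cas  hit  (counter 4, T0.r 3)
[4] T1.cas  miss  (counter 4, T1.r 3)
[5] T0.load  rd  (counter 4, T0.r 4)
[6] T0.cas  hit  (counter 5, T0.r 4)
[7] T1.load  rd  (counter 5, T1.r 5)
[8] T1.cas  hit  (counter 6, T1.r 5)
[9] T0.load  rd  (counter 6, T0.r 6)
[10] T0.cas  hit  (counter 7, T0.r 6)
[11] T1.load  rd  (counter 7, T1.r 7)
[12] T1.cas  hit  (counter 8, T1.r 7)
[13] T1.load  rd  (counter 8, T1.r 8)
[14] T1.cas  hit  (counter 9, T1.r 8)
[15] T1.load  rd  (counter 9, T1.r 9)
[16] T1.cas  hit  (counter 10, T1.r 9)
Log disagrees first at step 4.

step = 4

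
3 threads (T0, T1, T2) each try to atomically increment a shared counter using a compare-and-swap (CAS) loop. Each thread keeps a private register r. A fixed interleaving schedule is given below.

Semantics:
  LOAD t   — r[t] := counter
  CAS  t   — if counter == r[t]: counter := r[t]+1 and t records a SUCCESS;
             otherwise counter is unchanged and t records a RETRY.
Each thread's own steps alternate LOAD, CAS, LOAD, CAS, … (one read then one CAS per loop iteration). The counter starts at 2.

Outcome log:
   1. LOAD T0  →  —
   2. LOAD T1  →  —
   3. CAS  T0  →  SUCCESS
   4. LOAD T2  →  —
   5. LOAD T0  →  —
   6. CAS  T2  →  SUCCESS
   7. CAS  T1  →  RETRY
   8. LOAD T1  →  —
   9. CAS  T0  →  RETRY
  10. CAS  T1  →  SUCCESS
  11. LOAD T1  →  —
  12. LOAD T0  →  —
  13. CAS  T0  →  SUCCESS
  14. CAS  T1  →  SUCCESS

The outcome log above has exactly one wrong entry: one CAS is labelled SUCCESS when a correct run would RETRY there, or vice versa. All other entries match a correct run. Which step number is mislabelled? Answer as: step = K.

Reference trace:
[1] T0.load  rd  (counter 2, T0.r 2)
[2] T1.load  rd  (counter 2, T1.r 2)
[3] T0.cas  hit  (counter 3, T0.r 2)
[4] T2.load  rd  (counter 3, T2.r 3)
[5] T0.load  rd  (counter 3, T0.r 3)
[6] T2.cas  hit  (counter 4, T2.r 3)
[7] T1.cas  miss  (counter 4, T1.r 2)
[8] T1.load  rd  (counter 4, T1.r 4)
[9] T0.cas  miss  (counter 4, T0.r 3)
[10] T1.cas  hit  (counter 5, T1.r 4)
[11] T1.load  rd  (counter 5, T1.r 5)
[12] T0.load  rd  (counter 5, T0.r 5)
[13] T0.cas  hit  (counter 6, T0.r 5)
[14] T1.cas  miss  (counter 6, T1.r 5)
Flip is step 14.

step = 14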